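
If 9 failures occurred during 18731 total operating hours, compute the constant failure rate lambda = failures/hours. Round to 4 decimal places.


failures = 9
total_hours = 18731
lambda = 9 / 18731
lambda = 0.0005

0.0005


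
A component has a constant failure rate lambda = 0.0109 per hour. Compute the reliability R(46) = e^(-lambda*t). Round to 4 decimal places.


lambda = 0.0109
t = 46
lambda * t = 0.5014
R(t) = e^(-0.5014)
R(t) = 0.6057

0.6057


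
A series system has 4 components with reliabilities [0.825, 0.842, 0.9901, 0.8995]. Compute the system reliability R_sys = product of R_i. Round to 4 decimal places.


Components: [0.825, 0.842, 0.9901, 0.8995]
After component 1 (R=0.825): product = 0.825
After component 2 (R=0.842): product = 0.6946
After component 3 (R=0.9901): product = 0.6878
After component 4 (R=0.8995): product = 0.6187
R_sys = 0.6187

0.6187


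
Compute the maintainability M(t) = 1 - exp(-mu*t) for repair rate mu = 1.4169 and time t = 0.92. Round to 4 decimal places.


mu = 1.4169, t = 0.92
mu * t = 1.4169 * 0.92 = 1.3035
exp(-1.3035) = 0.2716
M(t) = 1 - 0.2716
M(t) = 0.7284

0.7284


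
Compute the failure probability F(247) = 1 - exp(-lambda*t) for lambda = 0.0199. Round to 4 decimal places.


lambda = 0.0199, t = 247
lambda * t = 4.9153
exp(-4.9153) = 0.0073
F(t) = 1 - 0.0073
F(t) = 0.9927

0.9927


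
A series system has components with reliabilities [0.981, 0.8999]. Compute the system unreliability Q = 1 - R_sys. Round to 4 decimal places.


Components: [0.981, 0.8999]
After component 1: product = 0.981
After component 2: product = 0.8828
R_sys = 0.8828
Q = 1 - 0.8828 = 0.1172

0.1172


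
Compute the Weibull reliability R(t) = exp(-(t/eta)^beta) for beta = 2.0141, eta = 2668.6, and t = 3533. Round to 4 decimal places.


beta = 2.0141, eta = 2668.6, t = 3533
t/eta = 3533 / 2668.6 = 1.3239
(t/eta)^beta = 1.3239^2.0141 = 1.7597
R(t) = exp(-1.7597)
R(t) = 0.1721

0.1721


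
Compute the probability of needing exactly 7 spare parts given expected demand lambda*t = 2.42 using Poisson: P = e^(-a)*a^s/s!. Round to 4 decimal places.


a = 2.42, s = 7
e^(-a) = e^(-2.42) = 0.0889
a^s = 2.42^7 = 486.0798
s! = 5040
P = 0.0889 * 486.0798 / 5040
P = 0.0086

0.0086


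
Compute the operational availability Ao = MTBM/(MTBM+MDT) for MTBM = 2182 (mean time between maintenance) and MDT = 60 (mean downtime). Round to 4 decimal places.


MTBM = 2182
MDT = 60
MTBM + MDT = 2242
Ao = 2182 / 2242
Ao = 0.9732

0.9732


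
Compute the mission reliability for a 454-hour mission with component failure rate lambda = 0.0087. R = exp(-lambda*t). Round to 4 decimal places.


lambda = 0.0087
mission_time = 454
lambda * t = 0.0087 * 454 = 3.9498
R = exp(-3.9498)
R = 0.0193

0.0193


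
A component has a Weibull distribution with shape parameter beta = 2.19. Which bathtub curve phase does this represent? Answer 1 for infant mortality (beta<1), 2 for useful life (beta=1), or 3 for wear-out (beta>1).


beta = 2.19
Compare beta to 1:
beta < 1 => infant mortality (phase 1)
beta = 1 => useful life (phase 2)
beta > 1 => wear-out (phase 3)
Since beta = 2.19, this is wear-out (increasing failure rate)
Phase = 3

3


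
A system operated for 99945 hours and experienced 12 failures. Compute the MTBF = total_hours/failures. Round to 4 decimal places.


total_hours = 99945
failures = 12
MTBF = 99945 / 12
MTBF = 8328.75

8328.75


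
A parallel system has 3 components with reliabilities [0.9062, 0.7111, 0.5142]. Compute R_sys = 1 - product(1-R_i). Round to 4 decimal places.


Components: [0.9062, 0.7111, 0.5142]
(1 - 0.9062) = 0.0938, running product = 0.0938
(1 - 0.7111) = 0.2889, running product = 0.0271
(1 - 0.5142) = 0.4858, running product = 0.0132
Product of (1-R_i) = 0.0132
R_sys = 1 - 0.0132 = 0.9868

0.9868


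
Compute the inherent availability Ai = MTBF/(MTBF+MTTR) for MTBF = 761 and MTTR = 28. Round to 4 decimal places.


MTBF = 761
MTTR = 28
MTBF + MTTR = 789
Ai = 761 / 789
Ai = 0.9645

0.9645


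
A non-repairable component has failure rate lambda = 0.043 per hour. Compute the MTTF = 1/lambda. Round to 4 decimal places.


lambda = 0.043
MTTF = 1 / 0.043
MTTF = 23.2558

23.2558


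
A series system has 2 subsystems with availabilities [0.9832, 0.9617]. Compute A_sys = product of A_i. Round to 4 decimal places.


Subsystems: [0.9832, 0.9617]
After subsystem 1 (A=0.9832): product = 0.9832
After subsystem 2 (A=0.9617): product = 0.9455
A_sys = 0.9455

0.9455


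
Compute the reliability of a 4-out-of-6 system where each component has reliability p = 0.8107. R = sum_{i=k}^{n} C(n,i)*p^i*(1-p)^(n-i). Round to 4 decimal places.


k = 4, n = 6, p = 0.8107
i=4: C(6,4)=15 * 0.8107^4 * 0.1893^2 = 0.2322
i=5: C(6,5)=6 * 0.8107^5 * 0.1893^1 = 0.3977
i=6: C(6,6)=1 * 0.8107^6 * 0.1893^0 = 0.2839
R = sum of terms = 0.9138

0.9138


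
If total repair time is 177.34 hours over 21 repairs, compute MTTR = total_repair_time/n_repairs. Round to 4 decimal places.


total_repair_time = 177.34
n_repairs = 21
MTTR = 177.34 / 21
MTTR = 8.4448

8.4448


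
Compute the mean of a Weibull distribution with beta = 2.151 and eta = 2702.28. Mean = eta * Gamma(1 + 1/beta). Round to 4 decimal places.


beta = 2.151, eta = 2702.28
1/beta = 0.4649
1 + 1/beta = 1.4649
Gamma(1.4649) = 0.8856
Mean = 2702.28 * 0.8856
Mean = 2393.1602

2393.1602


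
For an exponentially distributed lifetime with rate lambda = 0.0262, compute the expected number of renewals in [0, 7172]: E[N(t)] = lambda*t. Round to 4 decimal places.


lambda = 0.0262
t = 7172
E[N(t)] = lambda * t
E[N(t)] = 0.0262 * 7172
E[N(t)] = 187.9064

187.9064


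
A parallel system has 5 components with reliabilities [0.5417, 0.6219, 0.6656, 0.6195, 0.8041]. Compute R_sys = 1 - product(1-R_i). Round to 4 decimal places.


Components: [0.5417, 0.6219, 0.6656, 0.6195, 0.8041]
(1 - 0.5417) = 0.4583, running product = 0.4583
(1 - 0.6219) = 0.3781, running product = 0.1733
(1 - 0.6656) = 0.3344, running product = 0.0579
(1 - 0.6195) = 0.3805, running product = 0.022
(1 - 0.8041) = 0.1959, running product = 0.0043
Product of (1-R_i) = 0.0043
R_sys = 1 - 0.0043 = 0.9957

0.9957


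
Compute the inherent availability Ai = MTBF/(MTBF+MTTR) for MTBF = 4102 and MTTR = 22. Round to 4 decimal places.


MTBF = 4102
MTTR = 22
MTBF + MTTR = 4124
Ai = 4102 / 4124
Ai = 0.9947

0.9947


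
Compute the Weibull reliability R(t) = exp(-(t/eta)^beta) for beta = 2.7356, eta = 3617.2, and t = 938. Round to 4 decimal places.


beta = 2.7356, eta = 3617.2, t = 938
t/eta = 938 / 3617.2 = 0.2593
(t/eta)^beta = 0.2593^2.7356 = 0.0249
R(t) = exp(-0.0249)
R(t) = 0.9754

0.9754


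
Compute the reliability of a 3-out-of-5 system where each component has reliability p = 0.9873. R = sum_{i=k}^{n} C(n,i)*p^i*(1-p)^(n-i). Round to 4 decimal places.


k = 3, n = 5, p = 0.9873
i=3: C(5,3)=10 * 0.9873^3 * 0.0127^2 = 0.0016
i=4: C(5,4)=5 * 0.9873^4 * 0.0127^1 = 0.0603
i=5: C(5,5)=1 * 0.9873^5 * 0.0127^0 = 0.9381
R = sum of terms = 1.0

1.0


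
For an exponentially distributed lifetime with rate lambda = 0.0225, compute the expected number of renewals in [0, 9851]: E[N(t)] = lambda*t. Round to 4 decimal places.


lambda = 0.0225
t = 9851
E[N(t)] = lambda * t
E[N(t)] = 0.0225 * 9851
E[N(t)] = 221.6475

221.6475


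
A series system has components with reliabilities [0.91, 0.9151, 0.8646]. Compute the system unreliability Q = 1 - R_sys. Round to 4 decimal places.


Components: [0.91, 0.9151, 0.8646]
After component 1: product = 0.91
After component 2: product = 0.8327
After component 3: product = 0.72
R_sys = 0.72
Q = 1 - 0.72 = 0.28

0.28


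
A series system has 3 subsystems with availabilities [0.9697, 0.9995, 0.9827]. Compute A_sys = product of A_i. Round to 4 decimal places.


Subsystems: [0.9697, 0.9995, 0.9827]
After subsystem 1 (A=0.9697): product = 0.9697
After subsystem 2 (A=0.9995): product = 0.9692
After subsystem 3 (A=0.9827): product = 0.9524
A_sys = 0.9524

0.9524


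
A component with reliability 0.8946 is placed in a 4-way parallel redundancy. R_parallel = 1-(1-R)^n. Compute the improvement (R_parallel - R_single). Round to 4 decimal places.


R_single = 0.8946, n = 4
1 - R_single = 0.1054
(1 - R_single)^n = 0.1054^4 = 0.0001
R_parallel = 1 - 0.0001 = 0.9999
Improvement = 0.9999 - 0.8946
Improvement = 0.1053

0.1053


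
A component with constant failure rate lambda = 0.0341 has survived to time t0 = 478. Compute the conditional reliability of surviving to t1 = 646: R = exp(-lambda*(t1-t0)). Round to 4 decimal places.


lambda = 0.0341
t0 = 478, t1 = 646
t1 - t0 = 168
lambda * (t1-t0) = 0.0341 * 168 = 5.7288
R = exp(-5.7288)
R = 0.0033

0.0033


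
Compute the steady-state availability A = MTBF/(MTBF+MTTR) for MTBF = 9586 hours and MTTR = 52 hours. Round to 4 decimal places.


MTBF = 9586
MTTR = 52
MTBF + MTTR = 9638
A = 9586 / 9638
A = 0.9946

0.9946


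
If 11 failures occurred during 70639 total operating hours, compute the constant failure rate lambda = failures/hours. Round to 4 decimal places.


failures = 11
total_hours = 70639
lambda = 11 / 70639
lambda = 0.0002

0.0002


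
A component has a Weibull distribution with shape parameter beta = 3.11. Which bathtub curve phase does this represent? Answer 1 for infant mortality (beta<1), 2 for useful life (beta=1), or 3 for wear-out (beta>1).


beta = 3.11
Compare beta to 1:
beta < 1 => infant mortality (phase 1)
beta = 1 => useful life (phase 2)
beta > 1 => wear-out (phase 3)
Since beta = 3.11, this is wear-out (increasing failure rate)
Phase = 3

3


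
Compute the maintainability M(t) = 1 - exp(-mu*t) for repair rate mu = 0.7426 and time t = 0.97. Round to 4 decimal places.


mu = 0.7426, t = 0.97
mu * t = 0.7426 * 0.97 = 0.7203
exp(-0.7203) = 0.4866
M(t) = 1 - 0.4866
M(t) = 0.5134

0.5134


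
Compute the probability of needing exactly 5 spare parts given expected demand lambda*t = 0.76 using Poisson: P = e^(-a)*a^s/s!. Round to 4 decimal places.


a = 0.76, s = 5
e^(-a) = e^(-0.76) = 0.4677
a^s = 0.76^5 = 0.2536
s! = 120
P = 0.4677 * 0.2536 / 120
P = 0.001

0.001


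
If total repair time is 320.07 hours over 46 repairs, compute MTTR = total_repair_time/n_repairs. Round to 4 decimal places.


total_repair_time = 320.07
n_repairs = 46
MTTR = 320.07 / 46
MTTR = 6.958

6.958


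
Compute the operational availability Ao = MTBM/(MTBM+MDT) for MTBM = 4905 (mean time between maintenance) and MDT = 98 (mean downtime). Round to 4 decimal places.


MTBM = 4905
MDT = 98
MTBM + MDT = 5003
Ao = 4905 / 5003
Ao = 0.9804

0.9804


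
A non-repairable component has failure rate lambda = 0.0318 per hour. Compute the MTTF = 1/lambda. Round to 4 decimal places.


lambda = 0.0318
MTTF = 1 / 0.0318
MTTF = 31.4465

31.4465


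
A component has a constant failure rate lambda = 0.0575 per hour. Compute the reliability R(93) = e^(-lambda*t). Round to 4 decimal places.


lambda = 0.0575
t = 93
lambda * t = 5.3475
R(t) = e^(-5.3475)
R(t) = 0.0048

0.0048


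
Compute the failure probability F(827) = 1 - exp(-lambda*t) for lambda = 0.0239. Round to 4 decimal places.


lambda = 0.0239, t = 827
lambda * t = 19.7653
exp(-19.7653) = 0.0
F(t) = 1 - 0.0
F(t) = 1.0

1.0


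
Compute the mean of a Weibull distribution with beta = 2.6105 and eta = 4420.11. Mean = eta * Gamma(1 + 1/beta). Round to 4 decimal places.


beta = 2.6105, eta = 4420.11
1/beta = 0.3831
1 + 1/beta = 1.3831
Gamma(1.3831) = 0.8883
Mean = 4420.11 * 0.8883
Mean = 3926.4621

3926.4621


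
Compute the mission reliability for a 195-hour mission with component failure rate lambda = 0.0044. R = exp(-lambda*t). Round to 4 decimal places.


lambda = 0.0044
mission_time = 195
lambda * t = 0.0044 * 195 = 0.858
R = exp(-0.858)
R = 0.424

0.424


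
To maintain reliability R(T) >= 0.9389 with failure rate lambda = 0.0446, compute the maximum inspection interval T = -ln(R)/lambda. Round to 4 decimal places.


R_target = 0.9389
lambda = 0.0446
-ln(0.9389) = 0.063
T = 0.063 / 0.0446
T = 1.4136

1.4136


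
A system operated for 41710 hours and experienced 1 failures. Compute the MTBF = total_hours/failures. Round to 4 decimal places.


total_hours = 41710
failures = 1
MTBF = 41710 / 1
MTBF = 41710.0

41710.0


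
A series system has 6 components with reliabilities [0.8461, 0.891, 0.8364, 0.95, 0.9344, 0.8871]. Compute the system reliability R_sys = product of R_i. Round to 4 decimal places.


Components: [0.8461, 0.891, 0.8364, 0.95, 0.9344, 0.8871]
After component 1 (R=0.8461): product = 0.8461
After component 2 (R=0.891): product = 0.7539
After component 3 (R=0.8364): product = 0.6305
After component 4 (R=0.95): product = 0.599
After component 5 (R=0.9344): product = 0.5597
After component 6 (R=0.8871): product = 0.4965
R_sys = 0.4965

0.4965


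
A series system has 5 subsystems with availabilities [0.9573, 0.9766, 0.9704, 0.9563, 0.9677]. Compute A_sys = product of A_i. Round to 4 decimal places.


Subsystems: [0.9573, 0.9766, 0.9704, 0.9563, 0.9677]
After subsystem 1 (A=0.9573): product = 0.9573
After subsystem 2 (A=0.9766): product = 0.9349
After subsystem 3 (A=0.9704): product = 0.9072
After subsystem 4 (A=0.9563): product = 0.8676
After subsystem 5 (A=0.9677): product = 0.8396
A_sys = 0.8396

0.8396


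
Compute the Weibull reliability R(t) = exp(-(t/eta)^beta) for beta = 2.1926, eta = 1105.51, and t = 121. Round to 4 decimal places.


beta = 2.1926, eta = 1105.51, t = 121
t/eta = 121 / 1105.51 = 0.1095
(t/eta)^beta = 0.1095^2.1926 = 0.0078
R(t) = exp(-0.0078)
R(t) = 0.9922

0.9922


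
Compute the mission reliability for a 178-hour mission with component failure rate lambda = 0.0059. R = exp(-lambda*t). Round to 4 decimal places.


lambda = 0.0059
mission_time = 178
lambda * t = 0.0059 * 178 = 1.0502
R = exp(-1.0502)
R = 0.3499

0.3499


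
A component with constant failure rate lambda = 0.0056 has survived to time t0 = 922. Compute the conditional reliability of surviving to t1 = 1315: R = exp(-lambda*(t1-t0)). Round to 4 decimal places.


lambda = 0.0056
t0 = 922, t1 = 1315
t1 - t0 = 393
lambda * (t1-t0) = 0.0056 * 393 = 2.2008
R = exp(-2.2008)
R = 0.1107

0.1107


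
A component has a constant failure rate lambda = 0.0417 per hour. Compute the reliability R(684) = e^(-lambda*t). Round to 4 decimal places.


lambda = 0.0417
t = 684
lambda * t = 28.5228
R(t) = e^(-28.5228)
R(t) = 0.0

0.0


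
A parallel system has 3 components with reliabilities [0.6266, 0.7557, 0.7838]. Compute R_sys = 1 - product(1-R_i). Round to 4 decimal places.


Components: [0.6266, 0.7557, 0.7838]
(1 - 0.6266) = 0.3734, running product = 0.3734
(1 - 0.7557) = 0.2443, running product = 0.0912
(1 - 0.7838) = 0.2162, running product = 0.0197
Product of (1-R_i) = 0.0197
R_sys = 1 - 0.0197 = 0.9803

0.9803


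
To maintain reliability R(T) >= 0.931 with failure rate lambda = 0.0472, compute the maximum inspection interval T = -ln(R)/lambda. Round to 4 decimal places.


R_target = 0.931
lambda = 0.0472
-ln(0.931) = 0.0715
T = 0.0715 / 0.0472
T = 1.5147

1.5147


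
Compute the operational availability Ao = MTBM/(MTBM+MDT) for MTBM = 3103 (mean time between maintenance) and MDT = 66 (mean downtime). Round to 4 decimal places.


MTBM = 3103
MDT = 66
MTBM + MDT = 3169
Ao = 3103 / 3169
Ao = 0.9792

0.9792


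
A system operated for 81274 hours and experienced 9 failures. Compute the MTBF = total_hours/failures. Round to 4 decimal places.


total_hours = 81274
failures = 9
MTBF = 81274 / 9
MTBF = 9030.4444

9030.4444


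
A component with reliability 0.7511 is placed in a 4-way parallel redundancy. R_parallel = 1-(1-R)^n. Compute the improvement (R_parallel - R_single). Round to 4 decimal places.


R_single = 0.7511, n = 4
1 - R_single = 0.2489
(1 - R_single)^n = 0.2489^4 = 0.0038
R_parallel = 1 - 0.0038 = 0.9962
Improvement = 0.9962 - 0.7511
Improvement = 0.2451

0.2451


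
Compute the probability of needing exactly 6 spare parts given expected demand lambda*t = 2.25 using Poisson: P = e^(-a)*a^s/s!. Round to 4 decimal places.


a = 2.25, s = 6
e^(-a) = e^(-2.25) = 0.1054
a^s = 2.25^6 = 129.7463
s! = 720
P = 0.1054 * 129.7463 / 720
P = 0.019

0.019


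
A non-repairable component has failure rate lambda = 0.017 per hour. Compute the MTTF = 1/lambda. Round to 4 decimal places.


lambda = 0.017
MTTF = 1 / 0.017
MTTF = 58.8235

58.8235


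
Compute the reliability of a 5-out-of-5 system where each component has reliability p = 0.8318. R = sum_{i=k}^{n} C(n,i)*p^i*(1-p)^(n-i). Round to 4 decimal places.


k = 5, n = 5, p = 0.8318
i=5: C(5,5)=1 * 0.8318^5 * 0.1682^0 = 0.3982
R = sum of terms = 0.3982

0.3982


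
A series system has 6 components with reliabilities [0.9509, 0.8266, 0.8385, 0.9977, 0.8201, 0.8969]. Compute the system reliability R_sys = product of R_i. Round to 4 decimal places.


Components: [0.9509, 0.8266, 0.8385, 0.9977, 0.8201, 0.8969]
After component 1 (R=0.9509): product = 0.9509
After component 2 (R=0.8266): product = 0.786
After component 3 (R=0.8385): product = 0.6591
After component 4 (R=0.9977): product = 0.6576
After component 5 (R=0.8201): product = 0.5393
After component 6 (R=0.8969): product = 0.4837
R_sys = 0.4837

0.4837


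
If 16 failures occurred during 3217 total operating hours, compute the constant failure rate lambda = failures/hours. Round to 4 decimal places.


failures = 16
total_hours = 3217
lambda = 16 / 3217
lambda = 0.005

0.005


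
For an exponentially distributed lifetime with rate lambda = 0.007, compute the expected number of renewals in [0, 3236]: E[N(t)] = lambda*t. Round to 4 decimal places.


lambda = 0.007
t = 3236
E[N(t)] = lambda * t
E[N(t)] = 0.007 * 3236
E[N(t)] = 22.652

22.652


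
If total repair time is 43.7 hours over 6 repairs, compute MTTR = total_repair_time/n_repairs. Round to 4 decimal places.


total_repair_time = 43.7
n_repairs = 6
MTTR = 43.7 / 6
MTTR = 7.2833

7.2833


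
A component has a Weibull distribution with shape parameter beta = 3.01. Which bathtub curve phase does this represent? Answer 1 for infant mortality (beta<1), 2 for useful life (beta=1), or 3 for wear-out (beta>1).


beta = 3.01
Compare beta to 1:
beta < 1 => infant mortality (phase 1)
beta = 1 => useful life (phase 2)
beta > 1 => wear-out (phase 3)
Since beta = 3.01, this is wear-out (increasing failure rate)
Phase = 3

3


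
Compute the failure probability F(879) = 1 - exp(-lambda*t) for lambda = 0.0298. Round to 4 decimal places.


lambda = 0.0298, t = 879
lambda * t = 26.1942
exp(-26.1942) = 0.0
F(t) = 1 - 0.0
F(t) = 1.0

1.0


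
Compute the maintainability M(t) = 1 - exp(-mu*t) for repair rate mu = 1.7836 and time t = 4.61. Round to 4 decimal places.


mu = 1.7836, t = 4.61
mu * t = 1.7836 * 4.61 = 8.2224
exp(-8.2224) = 0.0003
M(t) = 1 - 0.0003
M(t) = 0.9997

0.9997


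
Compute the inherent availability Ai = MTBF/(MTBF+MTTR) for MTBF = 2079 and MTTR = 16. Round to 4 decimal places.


MTBF = 2079
MTTR = 16
MTBF + MTTR = 2095
Ai = 2079 / 2095
Ai = 0.9924

0.9924


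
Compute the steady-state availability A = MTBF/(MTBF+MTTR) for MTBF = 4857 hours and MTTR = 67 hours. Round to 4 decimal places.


MTBF = 4857
MTTR = 67
MTBF + MTTR = 4924
A = 4857 / 4924
A = 0.9864

0.9864


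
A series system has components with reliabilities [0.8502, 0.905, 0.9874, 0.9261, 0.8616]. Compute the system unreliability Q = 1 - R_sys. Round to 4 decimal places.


Components: [0.8502, 0.905, 0.9874, 0.9261, 0.8616]
After component 1: product = 0.8502
After component 2: product = 0.7694
After component 3: product = 0.7597
After component 4: product = 0.7036
After component 5: product = 0.6062
R_sys = 0.6062
Q = 1 - 0.6062 = 0.3938

0.3938


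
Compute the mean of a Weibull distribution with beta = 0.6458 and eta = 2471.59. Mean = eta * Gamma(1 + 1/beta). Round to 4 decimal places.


beta = 0.6458, eta = 2471.59
1/beta = 1.5485
1 + 1/beta = 2.5485
Gamma(2.5485) = 1.3762
Mean = 2471.59 * 1.3762
Mean = 3401.4301

3401.4301


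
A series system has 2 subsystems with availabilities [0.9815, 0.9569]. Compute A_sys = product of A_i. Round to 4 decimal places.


Subsystems: [0.9815, 0.9569]
After subsystem 1 (A=0.9815): product = 0.9815
After subsystem 2 (A=0.9569): product = 0.9392
A_sys = 0.9392

0.9392


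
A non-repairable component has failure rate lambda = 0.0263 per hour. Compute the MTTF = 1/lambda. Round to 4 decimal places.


lambda = 0.0263
MTTF = 1 / 0.0263
MTTF = 38.0228

38.0228


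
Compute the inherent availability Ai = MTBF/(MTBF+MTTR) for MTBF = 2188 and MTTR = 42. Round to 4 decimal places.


MTBF = 2188
MTTR = 42
MTBF + MTTR = 2230
Ai = 2188 / 2230
Ai = 0.9812

0.9812


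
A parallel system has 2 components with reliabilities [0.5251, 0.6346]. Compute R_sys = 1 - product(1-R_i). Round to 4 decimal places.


Components: [0.5251, 0.6346]
(1 - 0.5251) = 0.4749, running product = 0.4749
(1 - 0.6346) = 0.3654, running product = 0.1735
Product of (1-R_i) = 0.1735
R_sys = 1 - 0.1735 = 0.8265

0.8265


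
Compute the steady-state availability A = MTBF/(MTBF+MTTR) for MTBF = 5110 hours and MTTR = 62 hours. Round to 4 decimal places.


MTBF = 5110
MTTR = 62
MTBF + MTTR = 5172
A = 5110 / 5172
A = 0.988

0.988


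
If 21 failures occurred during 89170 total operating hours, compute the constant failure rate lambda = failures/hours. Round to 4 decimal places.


failures = 21
total_hours = 89170
lambda = 21 / 89170
lambda = 0.0002

0.0002


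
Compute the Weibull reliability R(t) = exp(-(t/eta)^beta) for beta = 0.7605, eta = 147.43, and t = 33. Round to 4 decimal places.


beta = 0.7605, eta = 147.43, t = 33
t/eta = 33 / 147.43 = 0.2238
(t/eta)^beta = 0.2238^0.7605 = 0.3203
R(t) = exp(-0.3203)
R(t) = 0.7259

0.7259


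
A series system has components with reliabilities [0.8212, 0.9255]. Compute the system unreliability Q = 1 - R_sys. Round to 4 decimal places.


Components: [0.8212, 0.9255]
After component 1: product = 0.8212
After component 2: product = 0.76
R_sys = 0.76
Q = 1 - 0.76 = 0.24

0.24


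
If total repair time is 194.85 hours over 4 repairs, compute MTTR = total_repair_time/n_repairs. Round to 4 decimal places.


total_repair_time = 194.85
n_repairs = 4
MTTR = 194.85 / 4
MTTR = 48.7125

48.7125


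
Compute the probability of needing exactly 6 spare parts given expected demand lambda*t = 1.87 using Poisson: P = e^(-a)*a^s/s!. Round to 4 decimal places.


a = 1.87, s = 6
e^(-a) = e^(-1.87) = 0.1541
a^s = 1.87^6 = 42.7612
s! = 720
P = 0.1541 * 42.7612 / 720
P = 0.0092

0.0092


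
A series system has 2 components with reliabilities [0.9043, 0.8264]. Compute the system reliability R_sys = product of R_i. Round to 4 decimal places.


Components: [0.9043, 0.8264]
After component 1 (R=0.9043): product = 0.9043
After component 2 (R=0.8264): product = 0.7473
R_sys = 0.7473

0.7473


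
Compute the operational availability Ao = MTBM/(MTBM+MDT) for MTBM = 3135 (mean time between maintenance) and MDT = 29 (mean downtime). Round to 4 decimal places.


MTBM = 3135
MDT = 29
MTBM + MDT = 3164
Ao = 3135 / 3164
Ao = 0.9908

0.9908


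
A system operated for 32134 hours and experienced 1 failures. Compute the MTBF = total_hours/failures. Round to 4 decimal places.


total_hours = 32134
failures = 1
MTBF = 32134 / 1
MTBF = 32134.0

32134.0


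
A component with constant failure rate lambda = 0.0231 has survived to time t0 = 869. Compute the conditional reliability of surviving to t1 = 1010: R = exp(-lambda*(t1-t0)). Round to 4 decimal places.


lambda = 0.0231
t0 = 869, t1 = 1010
t1 - t0 = 141
lambda * (t1-t0) = 0.0231 * 141 = 3.2571
R = exp(-3.2571)
R = 0.0385

0.0385


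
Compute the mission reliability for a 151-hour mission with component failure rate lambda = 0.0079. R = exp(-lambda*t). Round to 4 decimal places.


lambda = 0.0079
mission_time = 151
lambda * t = 0.0079 * 151 = 1.1929
R = exp(-1.1929)
R = 0.3033

0.3033


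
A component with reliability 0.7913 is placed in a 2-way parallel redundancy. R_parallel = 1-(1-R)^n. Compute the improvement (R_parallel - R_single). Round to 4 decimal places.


R_single = 0.7913, n = 2
1 - R_single = 0.2087
(1 - R_single)^n = 0.2087^2 = 0.0436
R_parallel = 1 - 0.0436 = 0.9564
Improvement = 0.9564 - 0.7913
Improvement = 0.1651

0.1651


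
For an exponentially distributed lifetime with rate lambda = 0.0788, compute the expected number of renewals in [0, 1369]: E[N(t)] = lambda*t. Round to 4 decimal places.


lambda = 0.0788
t = 1369
E[N(t)] = lambda * t
E[N(t)] = 0.0788 * 1369
E[N(t)] = 107.8772

107.8772


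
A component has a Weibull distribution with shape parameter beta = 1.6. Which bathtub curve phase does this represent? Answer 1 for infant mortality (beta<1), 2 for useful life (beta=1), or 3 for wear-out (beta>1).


beta = 1.6
Compare beta to 1:
beta < 1 => infant mortality (phase 1)
beta = 1 => useful life (phase 2)
beta > 1 => wear-out (phase 3)
Since beta = 1.6, this is wear-out (increasing failure rate)
Phase = 3

3


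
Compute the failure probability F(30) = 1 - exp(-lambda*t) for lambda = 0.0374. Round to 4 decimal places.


lambda = 0.0374, t = 30
lambda * t = 1.122
exp(-1.122) = 0.3256
F(t) = 1 - 0.3256
F(t) = 0.6744

0.6744


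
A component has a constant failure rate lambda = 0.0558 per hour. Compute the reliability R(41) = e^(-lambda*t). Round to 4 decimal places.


lambda = 0.0558
t = 41
lambda * t = 2.2878
R(t) = e^(-2.2878)
R(t) = 0.1015

0.1015


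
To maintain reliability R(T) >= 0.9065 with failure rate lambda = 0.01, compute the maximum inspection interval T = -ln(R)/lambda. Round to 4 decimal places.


R_target = 0.9065
lambda = 0.01
-ln(0.9065) = 0.0982
T = 0.0982 / 0.01
T = 9.8164

9.8164


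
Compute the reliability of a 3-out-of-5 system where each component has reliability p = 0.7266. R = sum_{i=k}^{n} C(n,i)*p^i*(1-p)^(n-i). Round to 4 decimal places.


k = 3, n = 5, p = 0.7266
i=3: C(5,3)=10 * 0.7266^3 * 0.2734^2 = 0.2867
i=4: C(5,4)=5 * 0.7266^4 * 0.2734^1 = 0.381
i=5: C(5,5)=1 * 0.7266^5 * 0.2734^0 = 0.2025
R = sum of terms = 0.8703

0.8703


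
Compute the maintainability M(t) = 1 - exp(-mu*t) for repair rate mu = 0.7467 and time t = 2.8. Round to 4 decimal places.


mu = 0.7467, t = 2.8
mu * t = 0.7467 * 2.8 = 2.0908
exp(-2.0908) = 0.1236
M(t) = 1 - 0.1236
M(t) = 0.8764

0.8764


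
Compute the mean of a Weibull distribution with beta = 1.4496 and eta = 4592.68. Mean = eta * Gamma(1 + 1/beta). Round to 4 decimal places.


beta = 1.4496, eta = 4592.68
1/beta = 0.6898
1 + 1/beta = 1.6898
Gamma(1.6898) = 0.9068
Mean = 4592.68 * 0.9068
Mean = 4164.4297

4164.4297


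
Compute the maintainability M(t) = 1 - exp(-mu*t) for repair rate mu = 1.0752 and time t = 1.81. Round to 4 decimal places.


mu = 1.0752, t = 1.81
mu * t = 1.0752 * 1.81 = 1.9461
exp(-1.9461) = 0.1428
M(t) = 1 - 0.1428
M(t) = 0.8572

0.8572


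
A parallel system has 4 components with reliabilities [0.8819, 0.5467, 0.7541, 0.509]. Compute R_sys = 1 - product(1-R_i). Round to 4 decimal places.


Components: [0.8819, 0.5467, 0.7541, 0.509]
(1 - 0.8819) = 0.1181, running product = 0.1181
(1 - 0.5467) = 0.4533, running product = 0.0535
(1 - 0.7541) = 0.2459, running product = 0.0132
(1 - 0.509) = 0.491, running product = 0.0065
Product of (1-R_i) = 0.0065
R_sys = 1 - 0.0065 = 0.9935

0.9935


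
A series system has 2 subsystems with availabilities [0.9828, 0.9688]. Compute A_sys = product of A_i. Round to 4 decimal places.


Subsystems: [0.9828, 0.9688]
After subsystem 1 (A=0.9828): product = 0.9828
After subsystem 2 (A=0.9688): product = 0.9521
A_sys = 0.9521

0.9521


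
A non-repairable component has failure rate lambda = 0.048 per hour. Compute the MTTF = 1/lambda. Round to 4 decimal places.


lambda = 0.048
MTTF = 1 / 0.048
MTTF = 20.8333

20.8333


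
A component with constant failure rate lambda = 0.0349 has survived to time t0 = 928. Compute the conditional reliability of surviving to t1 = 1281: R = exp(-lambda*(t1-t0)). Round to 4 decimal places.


lambda = 0.0349
t0 = 928, t1 = 1281
t1 - t0 = 353
lambda * (t1-t0) = 0.0349 * 353 = 12.3197
R = exp(-12.3197)
R = 0.0

0.0


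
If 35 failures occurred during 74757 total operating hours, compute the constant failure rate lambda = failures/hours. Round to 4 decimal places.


failures = 35
total_hours = 74757
lambda = 35 / 74757
lambda = 0.0005

0.0005


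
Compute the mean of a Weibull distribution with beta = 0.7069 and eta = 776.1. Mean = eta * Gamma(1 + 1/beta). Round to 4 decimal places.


beta = 0.7069, eta = 776.1
1/beta = 1.4146
1 + 1/beta = 2.4146
Gamma(2.4146) = 1.2542
Mean = 776.1 * 1.2542
Mean = 973.352

973.352


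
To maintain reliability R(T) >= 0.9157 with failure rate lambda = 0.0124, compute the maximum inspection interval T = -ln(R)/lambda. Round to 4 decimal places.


R_target = 0.9157
lambda = 0.0124
-ln(0.9157) = 0.0881
T = 0.0881 / 0.0124
T = 7.1021

7.1021


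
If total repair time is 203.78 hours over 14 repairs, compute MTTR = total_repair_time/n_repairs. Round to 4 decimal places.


total_repair_time = 203.78
n_repairs = 14
MTTR = 203.78 / 14
MTTR = 14.5557

14.5557


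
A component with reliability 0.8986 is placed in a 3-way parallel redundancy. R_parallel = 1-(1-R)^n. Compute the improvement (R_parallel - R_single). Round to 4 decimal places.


R_single = 0.8986, n = 3
1 - R_single = 0.1014
(1 - R_single)^n = 0.1014^3 = 0.001
R_parallel = 1 - 0.001 = 0.999
Improvement = 0.999 - 0.8986
Improvement = 0.1004

0.1004


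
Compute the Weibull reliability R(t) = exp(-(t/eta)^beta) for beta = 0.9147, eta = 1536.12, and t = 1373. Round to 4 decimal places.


beta = 0.9147, eta = 1536.12, t = 1373
t/eta = 1373 / 1536.12 = 0.8938
(t/eta)^beta = 0.8938^0.9147 = 0.9024
R(t) = exp(-0.9024)
R(t) = 0.4056

0.4056


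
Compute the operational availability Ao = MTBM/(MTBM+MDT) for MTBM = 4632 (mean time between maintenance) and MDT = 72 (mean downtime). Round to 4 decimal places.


MTBM = 4632
MDT = 72
MTBM + MDT = 4704
Ao = 4632 / 4704
Ao = 0.9847

0.9847


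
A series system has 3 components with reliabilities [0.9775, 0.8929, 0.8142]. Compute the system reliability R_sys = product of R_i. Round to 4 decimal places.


Components: [0.9775, 0.8929, 0.8142]
After component 1 (R=0.9775): product = 0.9775
After component 2 (R=0.8929): product = 0.8728
After component 3 (R=0.8142): product = 0.7106
R_sys = 0.7106

0.7106


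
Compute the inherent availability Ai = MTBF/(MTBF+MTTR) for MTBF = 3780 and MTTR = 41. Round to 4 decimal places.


MTBF = 3780
MTTR = 41
MTBF + MTTR = 3821
Ai = 3780 / 3821
Ai = 0.9893

0.9893


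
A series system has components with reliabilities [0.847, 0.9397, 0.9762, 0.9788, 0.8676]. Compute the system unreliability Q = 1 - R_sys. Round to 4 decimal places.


Components: [0.847, 0.9397, 0.9762, 0.9788, 0.8676]
After component 1: product = 0.847
After component 2: product = 0.7959
After component 3: product = 0.777
After component 4: product = 0.7605
After component 5: product = 0.6598
R_sys = 0.6598
Q = 1 - 0.6598 = 0.3402

0.3402


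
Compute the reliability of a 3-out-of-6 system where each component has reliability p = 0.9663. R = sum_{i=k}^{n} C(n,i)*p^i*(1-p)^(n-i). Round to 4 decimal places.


k = 3, n = 6, p = 0.9663
i=3: C(6,3)=20 * 0.9663^3 * 0.0337^3 = 0.0007
i=4: C(6,4)=15 * 0.9663^4 * 0.0337^2 = 0.0149
i=5: C(6,5)=6 * 0.9663^5 * 0.0337^1 = 0.1703
i=6: C(6,6)=1 * 0.9663^6 * 0.0337^0 = 0.8141
R = sum of terms = 1.0

1.0


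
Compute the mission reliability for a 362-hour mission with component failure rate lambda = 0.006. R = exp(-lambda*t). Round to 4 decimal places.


lambda = 0.006
mission_time = 362
lambda * t = 0.006 * 362 = 2.172
R = exp(-2.172)
R = 0.1139

0.1139


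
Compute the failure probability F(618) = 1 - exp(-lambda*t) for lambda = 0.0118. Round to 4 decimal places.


lambda = 0.0118, t = 618
lambda * t = 7.2924
exp(-7.2924) = 0.0007
F(t) = 1 - 0.0007
F(t) = 0.9993

0.9993


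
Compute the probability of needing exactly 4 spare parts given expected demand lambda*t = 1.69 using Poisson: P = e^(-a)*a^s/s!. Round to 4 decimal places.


a = 1.69, s = 4
e^(-a) = e^(-1.69) = 0.1845
a^s = 1.69^4 = 8.1573
s! = 24
P = 0.1845 * 8.1573 / 24
P = 0.0627

0.0627


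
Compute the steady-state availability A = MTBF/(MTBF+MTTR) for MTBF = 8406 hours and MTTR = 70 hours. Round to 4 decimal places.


MTBF = 8406
MTTR = 70
MTBF + MTTR = 8476
A = 8406 / 8476
A = 0.9917

0.9917


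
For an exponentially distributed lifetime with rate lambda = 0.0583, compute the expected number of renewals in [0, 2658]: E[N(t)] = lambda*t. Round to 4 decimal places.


lambda = 0.0583
t = 2658
E[N(t)] = lambda * t
E[N(t)] = 0.0583 * 2658
E[N(t)] = 154.9614

154.9614


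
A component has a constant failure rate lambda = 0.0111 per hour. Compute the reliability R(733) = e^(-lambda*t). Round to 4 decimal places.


lambda = 0.0111
t = 733
lambda * t = 8.1363
R(t) = e^(-8.1363)
R(t) = 0.0003

0.0003


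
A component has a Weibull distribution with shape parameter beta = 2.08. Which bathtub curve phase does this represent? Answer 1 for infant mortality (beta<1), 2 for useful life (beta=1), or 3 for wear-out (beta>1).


beta = 2.08
Compare beta to 1:
beta < 1 => infant mortality (phase 1)
beta = 1 => useful life (phase 2)
beta > 1 => wear-out (phase 3)
Since beta = 2.08, this is wear-out (increasing failure rate)
Phase = 3

3


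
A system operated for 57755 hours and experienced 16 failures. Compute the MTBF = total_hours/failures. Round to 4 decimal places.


total_hours = 57755
failures = 16
MTBF = 57755 / 16
MTBF = 3609.6875

3609.6875


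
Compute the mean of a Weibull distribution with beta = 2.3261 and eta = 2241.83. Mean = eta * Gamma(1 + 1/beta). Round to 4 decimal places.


beta = 2.3261, eta = 2241.83
1/beta = 0.4299
1 + 1/beta = 1.4299
Gamma(1.4299) = 0.886
Mean = 2241.83 * 0.886
Mean = 1986.3485

1986.3485


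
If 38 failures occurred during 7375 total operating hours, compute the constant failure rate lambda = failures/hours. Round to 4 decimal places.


failures = 38
total_hours = 7375
lambda = 38 / 7375
lambda = 0.0052

0.0052


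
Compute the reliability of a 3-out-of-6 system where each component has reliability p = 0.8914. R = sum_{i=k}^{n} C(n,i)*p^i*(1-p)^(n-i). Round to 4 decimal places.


k = 3, n = 6, p = 0.8914
i=3: C(6,3)=20 * 0.8914^3 * 0.1086^3 = 0.0181
i=4: C(6,4)=15 * 0.8914^4 * 0.1086^2 = 0.1117
i=5: C(6,5)=6 * 0.8914^5 * 0.1086^1 = 0.3667
i=6: C(6,6)=1 * 0.8914^6 * 0.1086^0 = 0.5017
R = sum of terms = 0.9983

0.9983


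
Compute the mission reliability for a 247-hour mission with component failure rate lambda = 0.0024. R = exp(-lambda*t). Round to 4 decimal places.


lambda = 0.0024
mission_time = 247
lambda * t = 0.0024 * 247 = 0.5928
R = exp(-0.5928)
R = 0.5528

0.5528


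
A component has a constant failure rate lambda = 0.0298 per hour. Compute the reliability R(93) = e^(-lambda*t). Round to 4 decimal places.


lambda = 0.0298
t = 93
lambda * t = 2.7714
R(t) = e^(-2.7714)
R(t) = 0.0626

0.0626


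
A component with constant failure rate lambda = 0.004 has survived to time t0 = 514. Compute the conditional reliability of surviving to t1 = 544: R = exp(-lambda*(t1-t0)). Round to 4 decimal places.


lambda = 0.004
t0 = 514, t1 = 544
t1 - t0 = 30
lambda * (t1-t0) = 0.004 * 30 = 0.12
R = exp(-0.12)
R = 0.8869

0.8869


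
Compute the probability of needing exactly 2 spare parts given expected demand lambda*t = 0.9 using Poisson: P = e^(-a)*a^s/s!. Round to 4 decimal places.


a = 0.9, s = 2
e^(-a) = e^(-0.9) = 0.4066
a^s = 0.9^2 = 0.81
s! = 2
P = 0.4066 * 0.81 / 2
P = 0.1647

0.1647


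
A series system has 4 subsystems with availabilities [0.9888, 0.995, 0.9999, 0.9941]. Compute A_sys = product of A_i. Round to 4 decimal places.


Subsystems: [0.9888, 0.995, 0.9999, 0.9941]
After subsystem 1 (A=0.9888): product = 0.9888
After subsystem 2 (A=0.995): product = 0.9839
After subsystem 3 (A=0.9999): product = 0.9838
After subsystem 4 (A=0.9941): product = 0.978
A_sys = 0.978

0.978


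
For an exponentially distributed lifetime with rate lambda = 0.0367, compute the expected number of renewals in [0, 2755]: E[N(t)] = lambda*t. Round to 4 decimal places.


lambda = 0.0367
t = 2755
E[N(t)] = lambda * t
E[N(t)] = 0.0367 * 2755
E[N(t)] = 101.1085

101.1085


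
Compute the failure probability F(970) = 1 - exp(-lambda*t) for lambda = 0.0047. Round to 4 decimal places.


lambda = 0.0047, t = 970
lambda * t = 4.559
exp(-4.559) = 0.0105
F(t) = 1 - 0.0105
F(t) = 0.9895

0.9895


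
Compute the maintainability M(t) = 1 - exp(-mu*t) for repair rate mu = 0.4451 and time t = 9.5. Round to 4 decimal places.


mu = 0.4451, t = 9.5
mu * t = 0.4451 * 9.5 = 4.2284
exp(-4.2284) = 0.0146
M(t) = 1 - 0.0146
M(t) = 0.9854

0.9854


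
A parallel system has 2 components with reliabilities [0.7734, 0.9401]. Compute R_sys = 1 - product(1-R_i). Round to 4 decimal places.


Components: [0.7734, 0.9401]
(1 - 0.7734) = 0.2266, running product = 0.2266
(1 - 0.9401) = 0.0599, running product = 0.0136
Product of (1-R_i) = 0.0136
R_sys = 1 - 0.0136 = 0.9864

0.9864


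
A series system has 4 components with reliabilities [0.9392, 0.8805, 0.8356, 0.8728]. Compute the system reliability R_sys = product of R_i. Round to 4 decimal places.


Components: [0.9392, 0.8805, 0.8356, 0.8728]
After component 1 (R=0.9392): product = 0.9392
After component 2 (R=0.8805): product = 0.827
After component 3 (R=0.8356): product = 0.691
After component 4 (R=0.8728): product = 0.6031
R_sys = 0.6031

0.6031


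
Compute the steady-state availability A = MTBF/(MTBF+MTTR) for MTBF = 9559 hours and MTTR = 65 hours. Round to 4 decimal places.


MTBF = 9559
MTTR = 65
MTBF + MTTR = 9624
A = 9559 / 9624
A = 0.9932

0.9932


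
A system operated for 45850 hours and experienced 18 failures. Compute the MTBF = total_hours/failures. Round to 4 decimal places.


total_hours = 45850
failures = 18
MTBF = 45850 / 18
MTBF = 2547.2222

2547.2222


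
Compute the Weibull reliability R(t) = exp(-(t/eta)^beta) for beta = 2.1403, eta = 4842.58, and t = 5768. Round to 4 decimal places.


beta = 2.1403, eta = 4842.58, t = 5768
t/eta = 5768 / 4842.58 = 1.1911
(t/eta)^beta = 1.1911^2.1403 = 1.454
R(t) = exp(-1.454)
R(t) = 0.2336

0.2336


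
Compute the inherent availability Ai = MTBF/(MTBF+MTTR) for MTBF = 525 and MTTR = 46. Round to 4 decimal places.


MTBF = 525
MTTR = 46
MTBF + MTTR = 571
Ai = 525 / 571
Ai = 0.9194

0.9194


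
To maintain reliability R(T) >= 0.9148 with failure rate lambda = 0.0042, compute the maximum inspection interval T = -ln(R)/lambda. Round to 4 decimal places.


R_target = 0.9148
lambda = 0.0042
-ln(0.9148) = 0.089
T = 0.089 / 0.0042
T = 21.2023

21.2023


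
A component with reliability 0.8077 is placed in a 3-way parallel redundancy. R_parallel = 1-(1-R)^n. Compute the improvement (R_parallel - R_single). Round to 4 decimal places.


R_single = 0.8077, n = 3
1 - R_single = 0.1923
(1 - R_single)^n = 0.1923^3 = 0.0071
R_parallel = 1 - 0.0071 = 0.9929
Improvement = 0.9929 - 0.8077
Improvement = 0.1852

0.1852


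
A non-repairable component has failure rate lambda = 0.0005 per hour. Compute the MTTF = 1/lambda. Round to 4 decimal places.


lambda = 0.0005
MTTF = 1 / 0.0005
MTTF = 2000.0

2000.0


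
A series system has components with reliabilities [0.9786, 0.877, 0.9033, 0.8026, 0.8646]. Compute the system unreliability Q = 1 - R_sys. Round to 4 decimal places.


Components: [0.9786, 0.877, 0.9033, 0.8026, 0.8646]
After component 1: product = 0.9786
After component 2: product = 0.8582
After component 3: product = 0.7752
After component 4: product = 0.6222
After component 5: product = 0.538
R_sys = 0.538
Q = 1 - 0.538 = 0.462

0.462
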